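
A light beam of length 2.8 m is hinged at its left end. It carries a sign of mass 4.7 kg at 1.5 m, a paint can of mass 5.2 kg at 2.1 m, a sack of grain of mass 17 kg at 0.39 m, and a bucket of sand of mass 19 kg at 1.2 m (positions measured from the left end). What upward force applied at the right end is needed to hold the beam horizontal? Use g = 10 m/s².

F ≈ 169 N

Taking torques about the left end:
Sign: 4.7 × 10 = 47 N down at 1.5 m → arm 1.5 m, τ = 47 × 1.5 = 70.5 N·m clockwise.
Paint can: 5.2 × 10 = 52 N down at 2.1 m → arm 2.1 m, τ = 52 × 2.1 = 109.2 N·m clockwise.
Sack of grain: 17 × 10 = 170 N down at 0.39 m → arm 0.39 m, τ = 170 × 0.39 = 66.3 N·m clockwise.
Bucket of sand: 19 × 10 = 190 N down at 1.2 m → arm 1.2 m, τ = 190 × 1.2 = 228 N·m clockwise.
Net moment of the loads = 474 N·m clockwise.
The upward force F acts at the right end, arm 2.8 m, giving F × 2.8 counterclockwise.
Στ = 0 ⇒ F × 2.8 = 474 ⇒ F = 474 / 2.8 = 169 N.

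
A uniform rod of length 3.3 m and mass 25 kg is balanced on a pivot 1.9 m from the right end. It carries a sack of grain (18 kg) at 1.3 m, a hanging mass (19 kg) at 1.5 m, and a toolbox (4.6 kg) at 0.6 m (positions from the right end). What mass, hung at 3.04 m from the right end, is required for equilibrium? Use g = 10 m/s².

m ≈ 26.9 kg

Choose the pivot (at 1.9 m from the right end) as the axis so the support reaction has zero arm there.
Beam weight: 25 × 10 = 250 N down at 1.65 m → arm 0.25 m, τ = 250 × 0.25 = 62.5 N·m clockwise.
Sack of grain: 18 × 10 = 180 N down at 1.3 m → arm 0.6 m, τ = 180 × 0.6 = 108 N·m clockwise.
Hanging mass: 19 × 10 = 190 N down at 1.5 m → arm 0.4 m, τ = 190 × 0.4 = 76 N·m clockwise.
Toolbox: 4.6 × 10 = 46 N down at 0.6 m → arm 1.3 m, τ = 46 × 1.3 = 59.8 N·m clockwise.
Net moment of known loads = 306.3 N·m clockwise.
An unknown mass m at 3.04 m has arm 1.14 m; its moment is m·g·1.14 counterclockwise.
Στ = 0 ⇒ m × 10 × 1.14 = 306.3 ⇒ m = 306.3 / (10 × 1.14) = 26.9 kg.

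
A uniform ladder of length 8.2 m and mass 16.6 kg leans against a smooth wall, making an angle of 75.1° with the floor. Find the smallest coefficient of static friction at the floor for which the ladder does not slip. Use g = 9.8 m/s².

Choose the foot of the ladder as the axis so the floor normal and friction both act there and drop out.
Ladder weight 16.6×9.8 = 162.7 N acts at 4.1 m along the ladder; its horizontal arm is 4.1·cos75.1° = 1.054 m → τ = 171.5 N·m clockwise.
Wall normal N acts horizontally at the top; its moment arm is the height L sinθ = 8.2·sin75.1° = 7.924 m, counterclockwise.
Στ = 0 ⇒ N × 7.924 = 171.5 ⇒ N = 21.64 N.
ΣFx = 0 ⇒ f = N_wall = 21.64 N. ΣFy = 0 ⇒ N_floor = 162.7 N.
μ_min = f / N_floor = 21.64 / 162.7 = 0.133.

μ_min ≈ 0.133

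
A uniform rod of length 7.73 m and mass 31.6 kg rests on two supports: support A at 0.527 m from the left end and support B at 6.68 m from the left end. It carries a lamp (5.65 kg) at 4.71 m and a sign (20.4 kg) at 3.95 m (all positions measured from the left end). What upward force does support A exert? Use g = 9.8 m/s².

R_A ≈ 248 N

Taking torques about support B:
Beam weight: 31.6 × 9.8 = 309.7 N down at 3.865 m → arm 2.815 m, τ = 309.7 × 2.815 = 871.8 N·m counterclockwise.
Lamp: 5.65 × 9.8 = 55.37 N down at 4.71 m → arm 1.97 m, τ = 55.37 × 1.97 = 109.1 N·m counterclockwise.
Sign: 20.4 × 9.8 = 199.9 N down at 3.95 m → arm 2.73 m, τ = 199.9 × 2.73 = 545.7 N·m counterclockwise.
Net load moment about support B = 1527 N·m counterclockwise.
Reaction R at support A is upward at 0.527 m, arm 6.153 m → moment R × 6.153 clockwise.
Στ = 0 ⇒ R × 6.153 = 1527 ⇒ R = 248 N.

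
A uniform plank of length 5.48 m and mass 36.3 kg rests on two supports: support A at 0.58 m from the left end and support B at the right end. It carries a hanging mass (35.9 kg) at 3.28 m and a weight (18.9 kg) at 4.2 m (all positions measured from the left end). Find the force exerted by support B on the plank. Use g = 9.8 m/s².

R_B ≈ 488 N

Take moments about support A.
Beam weight: 36.3 × 9.8 = 355.7 N down at 2.74 m → arm 2.16 m, τ = 355.7 × 2.16 = 768.3 N·m clockwise.
Hanging mass: 35.9 × 9.8 = 351.8 N down at 3.28 m → arm 2.7 m, τ = 351.8 × 2.7 = 949.9 N·m clockwise.
Weight: 18.9 × 9.8 = 185.2 N down at 4.2 m → arm 3.62 m, τ = 185.2 × 3.62 = 670.4 N·m clockwise.
Net load moment about support A = 2389 N·m clockwise.
Reaction R at support B is upward at 5.48 m, arm 4.9 m → moment R × 4.9 counterclockwise.
Στ = 0 ⇒ R × 4.9 = 2389 ⇒ R = 488 N.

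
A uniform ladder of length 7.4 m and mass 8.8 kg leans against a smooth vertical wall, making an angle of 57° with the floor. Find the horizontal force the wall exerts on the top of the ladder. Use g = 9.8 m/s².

Taking torques about the foot of the ladder:
Ladder weight 8.8×9.8 = 86.24 N acts at 3.7 m along the ladder; its horizontal arm is 3.7·cos57° = 2.015 m → τ = 173.8 N·m clockwise.
Wall normal N acts horizontally at the top; its moment arm is the height L sinθ = 7.4·sin57° = 6.206 m, counterclockwise.
For rotational equilibrium, N × 6.206 = 173.8, so N = 28 N.

N_wall ≈ 28 N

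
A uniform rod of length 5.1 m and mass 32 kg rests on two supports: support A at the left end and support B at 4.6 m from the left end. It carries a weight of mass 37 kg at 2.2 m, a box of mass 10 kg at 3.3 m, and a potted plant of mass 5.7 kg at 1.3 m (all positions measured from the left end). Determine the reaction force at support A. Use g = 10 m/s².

Taking torques about support B:
Beam weight: 32 × 10 = 320 N down at 2.55 m → arm 2.05 m, τ = 320 × 2.05 = 656 N·m counterclockwise.
Weight: 37 × 10 = 370 N down at 2.2 m → arm 2.4 m, τ = 370 × 2.4 = 888 N·m counterclockwise.
Box: 10 × 10 = 100 N down at 3.3 m → arm 1.3 m, τ = 100 × 1.3 = 130 N·m counterclockwise.
Potted plant: 5.7 × 10 = 57 N down at 1.3 m → arm 3.3 m, τ = 57 × 3.3 = 188.1 N·m counterclockwise.
Net load moment about support B = 1862 N·m counterclockwise.
Reaction R at support A is upward at 0 m, arm 4.6 m → moment R × 4.6 clockwise.
Balancing moments: R × 4.6 = 1862, giving R = 405 N.

R_A ≈ 405 N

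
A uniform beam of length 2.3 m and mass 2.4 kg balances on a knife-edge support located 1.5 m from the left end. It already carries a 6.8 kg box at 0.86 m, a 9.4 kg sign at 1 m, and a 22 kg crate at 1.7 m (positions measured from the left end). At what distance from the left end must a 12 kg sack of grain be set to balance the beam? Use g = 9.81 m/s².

Taking torques about the knife-edge support (at 1.5 m from the left end):
Beam weight: 2.4 × 9.81 = 23.54 N down at 1.15 m → arm 0.35 m, τ = 23.54 × 0.35 = 8.239 N·m counterclockwise.
Box: 6.8 × 9.81 = 66.71 N down at 0.86 m → arm 0.64 m, τ = 66.71 × 0.64 = 42.69 N·m counterclockwise.
Sign: 9.4 × 9.81 = 92.21 N down at 1 m → arm 0.5 m, τ = 92.21 × 0.5 = 46.1 N·m counterclockwise.
Crate: 22 × 9.81 = 215.8 N down at 1.7 m → arm 0.2 m, τ = 215.8 × 0.2 = 43.16 N·m clockwise.
Net moment of existing loads = 53.87 N·m counterclockwise.
The sack of grain weighs 12 × 9.81 = 117.7 N and must supply an equal clockwise moment, so its lever arm about the knife-edge support is 53.87 / 117.7 = 0.458 m.
That puts it at 1.5 + 0.458 = 1.96 m from the left end.

x ≈ 1.96 m from the left end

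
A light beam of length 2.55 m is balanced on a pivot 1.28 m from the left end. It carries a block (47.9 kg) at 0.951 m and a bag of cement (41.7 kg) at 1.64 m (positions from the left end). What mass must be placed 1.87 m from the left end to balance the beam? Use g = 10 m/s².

m ≈ 1.27 kg

Take moments about the pivot (at 1.28 m from the left end).
Block: 47.9 × 10 = 479 N down at 0.951 m → arm 0.329 m, τ = 479 × 0.329 = 157.6 N·m counterclockwise.
Bag of cement: 41.7 × 10 = 417 N down at 1.64 m → arm 0.36 m, τ = 417 × 0.36 = 150.1 N·m clockwise.
Net moment of known loads = 7.5 N·m counterclockwise.
An unknown mass m at 1.87 m has arm 0.59 m; its moment is m·g·0.59 clockwise.
Balancing moments: m × 10 × 0.59 = 7.5, giving m = 7.5 / (10 × 0.59) = 1.27 kg.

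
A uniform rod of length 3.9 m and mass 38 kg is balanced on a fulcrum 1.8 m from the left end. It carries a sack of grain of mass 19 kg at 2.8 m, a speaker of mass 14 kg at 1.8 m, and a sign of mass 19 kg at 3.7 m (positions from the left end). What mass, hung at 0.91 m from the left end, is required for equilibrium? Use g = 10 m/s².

Sum moments about the fulcrum (at 1.8 m from the left end) (the support reaction has zero arm there).
Beam weight: 38 × 10 = 380 N down at 1.95 m → arm 0.15 m, τ = 380 × 0.15 = 57 N·m clockwise.
Sack of grain: 19 × 10 = 190 N down at 2.8 m → arm 1 m, τ = 190 × 1 = 190 N·m clockwise.
Speaker: acts at the fulcrum, moment arm 0 → no torque.
Sign: 19 × 10 = 190 N down at 3.7 m → arm 1.9 m, τ = 190 × 1.9 = 361 N·m clockwise.
Net moment of known loads = 608 N·m clockwise.
An unknown mass m at 0.91 m has arm 0.89 m; its moment is m·g·0.89 counterclockwise.
Balancing moments: m × 10 × 0.89 = 608, giving m = 608 / (10 × 0.89) = 68.3 kg.

m ≈ 68.3 kg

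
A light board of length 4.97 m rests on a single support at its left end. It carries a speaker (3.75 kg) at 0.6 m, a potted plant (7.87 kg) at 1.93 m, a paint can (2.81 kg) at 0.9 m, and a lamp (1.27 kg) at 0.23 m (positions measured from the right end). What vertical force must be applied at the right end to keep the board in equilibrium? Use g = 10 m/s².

F ≈ 116 N

Choose the left end as the axis so the unknown pivot reaction has zero arm there.
Speaker: 3.75 × 10 = 37.5 N down at 0.6 m → arm 4.37 m, τ = 37.5 × 4.37 = 163.9 N·m clockwise.
Potted plant: 7.87 × 10 = 78.7 N down at 1.93 m → arm 3.04 m, τ = 78.7 × 3.04 = 239.2 N·m clockwise.
Paint can: 2.81 × 10 = 28.1 N down at 0.9 m → arm 4.07 m, τ = 28.1 × 4.07 = 114.4 N·m clockwise.
Lamp: 1.27 × 10 = 12.7 N down at 0.23 m → arm 4.74 m, τ = 12.7 × 4.74 = 60.2 N·m clockwise.
Net moment of the loads = 577.7 N·m clockwise.
The upward force F acts at the right end, arm 4.97 m, giving F × 4.97 counterclockwise.
Στ = 0 ⇒ F × 4.97 = 577.7 ⇒ F = 577.7 / 4.97 = 116 N.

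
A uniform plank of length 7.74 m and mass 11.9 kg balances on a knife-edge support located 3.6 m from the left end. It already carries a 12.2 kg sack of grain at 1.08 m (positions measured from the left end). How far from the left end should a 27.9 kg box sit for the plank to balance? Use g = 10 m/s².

x ≈ 4.59 m from the left end

About the knife-edge support (at 3.6 m from the left end):
Beam weight: 11.9 × 10 = 119 N down at 3.87 m → arm 0.27 m, τ = 119 × 0.27 = 32.13 N·m clockwise.
Sack of grain: 12.2 × 10 = 122 N down at 1.08 m → arm 2.52 m, τ = 122 × 2.52 = 307.4 N·m counterclockwise.
Net moment of existing loads = 275.3 N·m counterclockwise.
The box weighs 27.9 × 10 = 279 N and must supply an equal clockwise moment, so its lever arm about the knife-edge support is 275.3 / 279 = 0.987 m.
That puts it at 3.6 + 0.987 = 4.59 m from the left end.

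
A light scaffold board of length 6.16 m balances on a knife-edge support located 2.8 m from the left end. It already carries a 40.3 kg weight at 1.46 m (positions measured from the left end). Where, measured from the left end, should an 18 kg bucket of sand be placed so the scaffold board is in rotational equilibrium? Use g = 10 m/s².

x ≈ 5.8 m from the left end

About the knife-edge support (at 2.8 m from the left end):
Weight: 40.3 × 10 = 403 N down at 1.46 m → arm 1.34 m, τ = 403 × 1.34 = 540 N·m counterclockwise.
Net moment of existing loads = 540 N·m counterclockwise.
The bucket of sand weighs 18 × 10 = 180 N and must supply an equal clockwise moment, so its lever arm about the knife-edge support is 540 / 180 = 3 m.
That puts it at 2.8 + 3 = 5.8 m from the left end.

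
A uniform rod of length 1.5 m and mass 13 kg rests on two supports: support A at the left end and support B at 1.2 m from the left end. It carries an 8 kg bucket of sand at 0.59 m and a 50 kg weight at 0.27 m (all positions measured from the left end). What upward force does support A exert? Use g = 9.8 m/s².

About support B:
Beam weight: 13 × 9.8 = 127.4 N down at 0.75 m → arm 0.45 m, τ = 127.4 × 0.45 = 57.33 N·m counterclockwise.
Bucket of sand: 8 × 9.8 = 78.4 N down at 0.59 m → arm 0.61 m, τ = 78.4 × 0.61 = 47.82 N·m counterclockwise.
Weight: 50 × 9.8 = 490 N down at 0.27 m → arm 0.93 m, τ = 490 × 0.93 = 455.7 N·m counterclockwise.
Net load moment about support B = 560.9 N·m counterclockwise.
Reaction R at support A is upward at 0 m, arm 1.2 m → moment R × 1.2 clockwise.
Στ = 0 ⇒ R × 1.2 = 560.9 ⇒ R = 467 N.

R_A ≈ 467 N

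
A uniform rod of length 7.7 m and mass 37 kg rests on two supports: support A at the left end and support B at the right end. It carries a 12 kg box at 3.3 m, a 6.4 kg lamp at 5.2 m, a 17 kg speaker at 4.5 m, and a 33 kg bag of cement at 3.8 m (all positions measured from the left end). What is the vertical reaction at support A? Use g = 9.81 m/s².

R_A ≈ 502 N

Taking torques about support B:
Beam weight: 37 × 9.81 = 363 N down at 3.85 m → arm 3.85 m, τ = 363 × 3.85 = 1398 N·m counterclockwise.
Box: 12 × 9.81 = 117.7 N down at 3.3 m → arm 4.4 m, τ = 117.7 × 4.4 = 517.9 N·m counterclockwise.
Lamp: 6.4 × 9.81 = 62.78 N down at 5.2 m → arm 2.5 m, τ = 62.78 × 2.5 = 156.9 N·m counterclockwise.
Speaker: 17 × 9.81 = 166.8 N down at 4.5 m → arm 3.2 m, τ = 166.8 × 3.2 = 533.8 N·m counterclockwise.
Bag of cement: 33 × 9.81 = 323.7 N down at 3.8 m → arm 3.9 m, τ = 323.7 × 3.9 = 1262 N·m counterclockwise.
Net load moment about support B = 3869 N·m counterclockwise.
Reaction R at support A is upward at 0 m, arm 7.7 m → moment R × 7.7 clockwise.
For rotational equilibrium, R × 7.7 = 3869, so R = 502 N.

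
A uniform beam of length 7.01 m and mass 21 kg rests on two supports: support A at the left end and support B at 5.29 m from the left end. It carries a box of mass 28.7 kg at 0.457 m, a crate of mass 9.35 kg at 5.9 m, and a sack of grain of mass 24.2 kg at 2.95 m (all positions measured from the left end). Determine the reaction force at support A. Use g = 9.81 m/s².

R_A ≈ 421 N

Taking torques about support B:
Beam weight: 21 × 9.81 = 206 N down at 3.505 m → arm 1.785 m, τ = 206 × 1.785 = 367.7 N·m counterclockwise.
Box: 28.7 × 9.81 = 281.5 N down at 0.457 m → arm 4.833 m, τ = 281.5 × 4.833 = 1360 N·m counterclockwise.
Crate: 9.35 × 9.81 = 91.72 N down at 5.9 m → arm 0.61 m, τ = 91.72 × 0.61 = 55.95 N·m clockwise.
Sack of grain: 24.2 × 9.81 = 237.4 N down at 2.95 m → arm 2.34 m, τ = 237.4 × 2.34 = 555.5 N·m counterclockwise.
Net load moment about support B = 2227 N·m counterclockwise.
Reaction R at support A is upward at 0 m, arm 5.29 m → moment R × 5.29 clockwise.
For rotational equilibrium, R × 5.29 = 2227, so R = 421 N.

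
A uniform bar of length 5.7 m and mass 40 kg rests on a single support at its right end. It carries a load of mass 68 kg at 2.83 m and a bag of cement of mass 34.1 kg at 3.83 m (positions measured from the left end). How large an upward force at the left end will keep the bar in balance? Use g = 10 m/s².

About the right end:
Beam weight: 40 × 10 = 400 N down at 2.85 m → arm 2.85 m, τ = 400 × 2.85 = 1140 N·m counterclockwise.
Load: 68 × 10 = 680 N down at 2.83 m → arm 2.87 m, τ = 680 × 2.87 = 1952 N·m counterclockwise.
Bag of cement: 34.1 × 10 = 341 N down at 3.83 m → arm 1.87 m, τ = 341 × 1.87 = 637.7 N·m counterclockwise.
Net moment of the loads = 3730 N·m counterclockwise.
The upward force F acts at the left end, arm 5.7 m, giving F × 5.7 clockwise.
Στ = 0 ⇒ F × 5.7 = 3730 ⇒ F = 3730 / 5.7 = 654 N.

F ≈ 654 N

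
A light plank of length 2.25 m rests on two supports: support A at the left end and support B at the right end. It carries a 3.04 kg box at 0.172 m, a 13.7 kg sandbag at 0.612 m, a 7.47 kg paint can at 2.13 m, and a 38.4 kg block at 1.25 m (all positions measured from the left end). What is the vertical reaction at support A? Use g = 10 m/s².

R_A ≈ 302 N

Taking torques about support B:
Box: 3.04 × 10 = 30.4 N down at 0.172 m → arm 2.078 m, τ = 30.4 × 2.078 = 63.17 N·m counterclockwise.
Sandbag: 13.7 × 10 = 137 N down at 0.612 m → arm 1.638 m, τ = 137 × 1.638 = 224.4 N·m counterclockwise.
Paint can: 7.47 × 10 = 74.7 N down at 2.13 m → arm 0.12 m, τ = 74.7 × 0.12 = 8.964 N·m counterclockwise.
Block: 38.4 × 10 = 384 N down at 1.25 m → arm 1 m, τ = 384 × 1 = 384 N·m counterclockwise.
Net load moment about support B = 680.5 N·m counterclockwise.
Reaction R at support A is upward at 0 m, arm 2.25 m → moment R × 2.25 clockwise.
Balancing moments: R × 2.25 = 680.5, giving R = 302 N.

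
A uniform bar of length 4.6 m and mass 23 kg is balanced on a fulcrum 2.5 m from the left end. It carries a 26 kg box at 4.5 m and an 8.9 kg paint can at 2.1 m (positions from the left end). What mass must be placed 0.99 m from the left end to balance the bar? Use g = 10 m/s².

m ≈ 29 kg

Choose the fulcrum (at 2.5 m from the left end) as the axis so the support reaction has zero arm there.
Beam weight: 23 × 10 = 230 N down at 2.3 m → arm 0.2 m, τ = 230 × 0.2 = 46 N·m counterclockwise.
Box: 26 × 10 = 260 N down at 4.5 m → arm 2 m, τ = 260 × 2 = 520 N·m clockwise.
Paint can: 8.9 × 10 = 89 N down at 2.1 m → arm 0.4 m, τ = 89 × 0.4 = 35.6 N·m counterclockwise.
Net moment of known loads = 438.4 N·m clockwise.
An unknown mass m at 0.99 m has arm 1.51 m; its moment is m·g·1.51 counterclockwise.
Setting net torque to zero: m × 10 × 1.51 = 438.4 → m = 438.4 / (10 × 1.51) = 29 kg.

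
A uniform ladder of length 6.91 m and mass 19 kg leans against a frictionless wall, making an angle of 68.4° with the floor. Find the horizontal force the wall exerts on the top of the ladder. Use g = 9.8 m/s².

Sum moments about the foot of the ladder (the floor normal and friction both act there and drop out).
Ladder weight 19×9.8 = 186.2 N acts at 3.455 m along the ladder; its horizontal arm is 3.455·cos68.4° = 1.272 m → τ = 236.8 N·m clockwise.
Wall normal N acts horizontally at the top; its moment arm is the height L sinθ = 6.91·sin68.4° = 6.425 m, counterclockwise.
Στ = 0 ⇒ N × 6.425 = 236.8 ⇒ N = 36.9 N.

N_wall ≈ 36.9 N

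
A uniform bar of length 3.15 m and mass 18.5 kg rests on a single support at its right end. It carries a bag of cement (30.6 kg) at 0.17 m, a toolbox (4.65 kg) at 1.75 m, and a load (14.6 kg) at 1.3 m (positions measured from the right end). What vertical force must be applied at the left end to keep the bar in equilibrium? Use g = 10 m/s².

F ≈ 195 N

Sum moments about the right end (the unknown pivot reaction has zero arm there).
Beam weight: 18.5 × 10 = 185 N down at 1.575 m → arm 1.575 m, τ = 185 × 1.575 = 291.4 N·m counterclockwise.
Bag of cement: 30.6 × 10 = 306 N down at 0.17 m → arm 0.17 m, τ = 306 × 0.17 = 52.02 N·m counterclockwise.
Toolbox: 4.65 × 10 = 46.5 N down at 1.75 m → arm 1.75 m, τ = 46.5 × 1.75 = 81.38 N·m counterclockwise.
Load: 14.6 × 10 = 146 N down at 1.3 m → arm 1.3 m, τ = 146 × 1.3 = 189.8 N·m counterclockwise.
Net moment of the loads = 614.6 N·m counterclockwise.
The upward force F acts at the left end, arm 3.15 m, giving F × 3.15 clockwise.
Setting net torque to zero: F × 3.15 = 614.6 → F = 614.6 / 3.15 = 195 N.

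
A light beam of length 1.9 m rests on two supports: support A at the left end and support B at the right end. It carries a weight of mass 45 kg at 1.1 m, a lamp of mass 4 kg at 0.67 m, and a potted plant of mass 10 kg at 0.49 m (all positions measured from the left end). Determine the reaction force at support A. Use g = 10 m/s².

R_A ≈ 290 N

Sum moments about support B (its reaction then has zero moment arm).
Weight: 45 × 10 = 450 N down at 1.1 m → arm 0.8 m, τ = 450 × 0.8 = 360 N·m counterclockwise.
Lamp: 4 × 10 = 40 N down at 0.67 m → arm 1.23 m, τ = 40 × 1.23 = 49.2 N·m counterclockwise.
Potted plant: 10 × 10 = 100 N down at 0.49 m → arm 1.41 m, τ = 100 × 1.41 = 141 N·m counterclockwise.
Net load moment about support B = 550.2 N·m counterclockwise.
Reaction R at support A is upward at 0 m, arm 1.9 m → moment R × 1.9 clockwise.
Στ = 0 ⇒ R × 1.9 = 550.2 ⇒ R = 290 N.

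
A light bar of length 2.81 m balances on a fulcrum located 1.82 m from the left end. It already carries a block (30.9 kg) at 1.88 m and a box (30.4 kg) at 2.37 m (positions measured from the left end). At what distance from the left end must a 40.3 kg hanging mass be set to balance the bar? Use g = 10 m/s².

x ≈ 1.36 m from the left end

Taking torques about the fulcrum (at 1.82 m from the left end):
Block: 30.9 × 10 = 309 N down at 1.88 m → arm 0.06 m, τ = 309 × 0.06 = 18.54 N·m clockwise.
Box: 30.4 × 10 = 304 N down at 2.37 m → arm 0.55 m, τ = 304 × 0.55 = 167.2 N·m clockwise.
Net moment of existing loads = 185.7 N·m clockwise.
The hanging mass weighs 40.3 × 10 = 403 N and must supply an equal counterclockwise moment, so its lever arm about the fulcrum is 185.7 / 403 = 0.461 m.
That puts it at 1.82 − 0.461 = 1.36 m from the left end.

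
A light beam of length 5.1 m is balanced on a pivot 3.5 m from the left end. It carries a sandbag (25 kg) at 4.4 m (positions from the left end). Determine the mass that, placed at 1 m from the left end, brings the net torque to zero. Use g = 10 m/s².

m ≈ 9 kg

About the pivot (at 3.5 m from the left end):
Sandbag: 25 × 10 = 250 N down at 4.4 m → arm 0.9 m, τ = 250 × 0.9 = 225 N·m clockwise.
Net moment of known loads = 225 N·m clockwise.
An unknown mass m at 1 m has arm 2.5 m; its moment is m·g·2.5 counterclockwise.
Setting net torque to zero: m × 10 × 2.5 = 225 → m = 225 / (10 × 2.5) = 9 kg.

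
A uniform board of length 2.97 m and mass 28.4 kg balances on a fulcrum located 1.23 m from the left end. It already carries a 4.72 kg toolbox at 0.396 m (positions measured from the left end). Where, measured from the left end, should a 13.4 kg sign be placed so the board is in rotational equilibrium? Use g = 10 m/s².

x ≈ 0.983 m from the left end

Take moments about the fulcrum (at 1.23 m from the left end).
Beam weight: 28.4 × 10 = 284 N down at 1.485 m → arm 0.255 m, τ = 284 × 0.255 = 72.42 N·m clockwise.
Toolbox: 4.72 × 10 = 47.2 N down at 0.396 m → arm 0.834 m, τ = 47.2 × 0.834 = 39.36 N·m counterclockwise.
Net moment of existing loads = 33.06 N·m clockwise.
The sign weighs 13.4 × 10 = 134 N and must supply an equal counterclockwise moment, so its lever arm about the fulcrum is 33.06 / 134 = 0.247 m.
That puts it at 1.23 − 0.247 = 0.983 m from the left end.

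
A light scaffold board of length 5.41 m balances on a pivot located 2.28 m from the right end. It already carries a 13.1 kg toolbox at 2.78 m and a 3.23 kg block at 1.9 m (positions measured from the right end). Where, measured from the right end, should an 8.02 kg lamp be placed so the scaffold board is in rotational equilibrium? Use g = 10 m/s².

About the pivot (at 2.28 m from the right end):
Toolbox: 13.1 × 10 = 131 N down at 2.78 m → arm 0.5 m, τ = 131 × 0.5 = 65.5 N·m counterclockwise.
Block: 3.23 × 10 = 32.3 N down at 1.9 m → arm 0.38 m, τ = 32.3 × 0.38 = 12.27 N·m clockwise.
Net moment of existing loads = 53.23 N·m counterclockwise.
The lamp weighs 8.02 × 10 = 80.2 N and must supply an equal clockwise moment, so its lever arm about the pivot is 53.23 / 80.2 = 0.664 m.
That puts it at 2.28 − 0.664 = 1.62 m from the right end.

x ≈ 1.62 m from the right end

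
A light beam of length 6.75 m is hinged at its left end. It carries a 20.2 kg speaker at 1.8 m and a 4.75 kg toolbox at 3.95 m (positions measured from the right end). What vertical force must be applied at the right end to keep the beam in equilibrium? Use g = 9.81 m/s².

Choose the left end as the axis so the unknown pivot reaction has zero arm there.
Speaker: 20.2 × 9.81 = 198.2 N down at 1.8 m → arm 4.95 m, τ = 198.2 × 4.95 = 981.1 N·m clockwise.
Toolbox: 4.75 × 9.81 = 46.6 N down at 3.95 m → arm 2.8 m, τ = 46.6 × 2.8 = 130.5 N·m clockwise.
Net moment of the loads = 1112 N·m clockwise.
The upward force F acts at the right end, arm 6.75 m, giving F × 6.75 counterclockwise.
For rotational equilibrium, F × 6.75 = 1112, so F = 1112 / 6.75 = 165 N.

F ≈ 165 N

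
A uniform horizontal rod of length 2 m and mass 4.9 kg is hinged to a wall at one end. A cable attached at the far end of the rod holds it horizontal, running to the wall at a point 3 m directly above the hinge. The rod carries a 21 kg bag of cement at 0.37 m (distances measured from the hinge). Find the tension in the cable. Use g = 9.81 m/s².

Take moments about the hinge.
Beam weight: 4.9 × 9.81 = 48.07 N down at 1 m → arm 1 m, τ = 48.07 × 1 = 48.07 N·m clockwise.
Bag of cement: 21 × 9.81 = 206 N down at 0.37 m → arm 0.37 m, τ = 206 × 0.37 = 76.22 N·m clockwise.
Total clockwise load moment = 124.3 N·m.
The cable tension T acts at 2 m; only its component perpendicular to the rod, T sinθ, produces torque. sinθ = h/√(h²+d²) = 3/√(3²+2²) = 0.8321.
Στ = 0 ⇒ T × 2 × 0.8321 = 124.3 ⇒ T = 124.3 / 1.664 = 74.7 N.

T ≈ 74.7 N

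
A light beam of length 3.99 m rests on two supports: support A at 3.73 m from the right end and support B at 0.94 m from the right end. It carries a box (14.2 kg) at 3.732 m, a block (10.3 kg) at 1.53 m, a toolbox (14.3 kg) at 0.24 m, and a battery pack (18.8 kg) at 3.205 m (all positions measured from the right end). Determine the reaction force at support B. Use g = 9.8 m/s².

Take moments about support A.
Box: 14.2 × 9.8 = 139.2 N down at 3.732 m → arm 0.002 m, τ = 139.2 × 0.002 = 0.2784 N·m counterclockwise.
Block: 10.3 × 9.8 = 100.9 N down at 1.53 m → arm 2.2 m, τ = 100.9 × 2.2 = 222 N·m clockwise.
Toolbox: 14.3 × 9.8 = 140.1 N down at 0.24 m → arm 3.49 m, τ = 140.1 × 3.49 = 488.9 N·m clockwise.
Battery pack: 18.8 × 9.8 = 184.2 N down at 3.205 m → arm 0.525 m, τ = 184.2 × 0.525 = 96.7 N·m clockwise.
Net load moment about support A = 807.3 N·m clockwise.
Reaction R at support B is upward at 0.94 m, arm 2.79 m → moment R × 2.79 counterclockwise.
Setting net torque to zero: R × 2.79 = 807.3 → R = 289 N.

R_B ≈ 289 N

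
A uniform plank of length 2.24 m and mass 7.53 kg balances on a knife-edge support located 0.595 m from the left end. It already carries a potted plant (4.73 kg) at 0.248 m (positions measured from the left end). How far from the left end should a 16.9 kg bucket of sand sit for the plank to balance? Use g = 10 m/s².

x ≈ 0.458 m from the left end

About the knife-edge support (at 0.595 m from the left end):
Beam weight: 7.53 × 10 = 75.3 N down at 1.12 m → arm 0.525 m, τ = 75.3 × 0.525 = 39.53 N·m clockwise.
Potted plant: 4.73 × 10 = 47.3 N down at 0.248 m → arm 0.347 m, τ = 47.3 × 0.347 = 16.41 N·m counterclockwise.
Net moment of existing loads = 23.12 N·m clockwise.
The bucket of sand weighs 16.9 × 10 = 169 N and must supply an equal counterclockwise moment, so its lever arm about the knife-edge support is 23.12 / 169 = 0.137 m.
That puts it at 0.595 − 0.137 = 0.458 m from the left end.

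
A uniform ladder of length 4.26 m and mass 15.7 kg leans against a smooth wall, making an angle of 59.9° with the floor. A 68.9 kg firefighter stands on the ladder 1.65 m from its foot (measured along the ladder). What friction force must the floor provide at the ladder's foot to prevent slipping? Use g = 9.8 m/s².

About the foot of the ladder:
Ladder weight 15.7×9.8 = 153.9 N acts at 2.13 m along the ladder; its horizontal arm is 2.13·cos59.9° = 1.068 m → τ = 164.4 N·m clockwise.
Firefighter: 68.9×9.8 = 675.2 N at 1.65 m → arm 0.8275 m → τ = 558.7 N·m clockwise.
Wall normal N acts horizontally at the top; its moment arm is the height L sinθ = 4.26·sin59.9° = 3.686 m, counterclockwise.
Setting net torque to zero: N × 3.686 = 723.1 → N = 196 N.
ΣFx = 0: friction at the foot balances the wall's push, so f = N_wall = 196 N.

f ≈ 196 N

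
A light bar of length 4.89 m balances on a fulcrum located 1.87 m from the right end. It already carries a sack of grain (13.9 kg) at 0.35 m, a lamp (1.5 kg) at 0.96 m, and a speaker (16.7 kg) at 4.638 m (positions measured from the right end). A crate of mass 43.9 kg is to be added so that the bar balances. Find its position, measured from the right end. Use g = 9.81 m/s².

x ≈ 1.33 m from the right end

Sum moments about the fulcrum (at 1.87 m from the right end) (the support reaction has zero arm there).
Sack of grain: 13.9 × 9.81 = 136.4 N down at 0.35 m → arm 1.52 m, τ = 136.4 × 1.52 = 207.3 N·m clockwise.
Lamp: 1.5 × 9.81 = 14.71 N down at 0.96 m → arm 0.91 m, τ = 14.71 × 0.91 = 13.39 N·m clockwise.
Speaker: 16.7 × 9.81 = 163.8 N down at 4.638 m → arm 2.768 m, τ = 163.8 × 2.768 = 453.4 N·m counterclockwise.
Net moment of existing loads = 232.7 N·m counterclockwise.
The crate weighs 43.9 × 9.81 = 430.7 N and must supply an equal clockwise moment, so its lever arm about the fulcrum is 232.7 / 430.7 = 0.54 m.
That puts it at 1.87 − 0.54 = 1.33 m from the right end.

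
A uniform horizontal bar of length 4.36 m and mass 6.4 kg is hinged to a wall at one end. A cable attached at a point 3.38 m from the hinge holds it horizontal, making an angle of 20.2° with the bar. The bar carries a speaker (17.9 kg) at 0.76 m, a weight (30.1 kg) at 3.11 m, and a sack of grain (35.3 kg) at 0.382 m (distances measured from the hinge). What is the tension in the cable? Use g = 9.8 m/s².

Take moments about the hinge.
Beam weight: 6.4 × 9.8 = 62.72 N down at 2.18 m → arm 2.18 m, τ = 62.72 × 2.18 = 136.7 N·m clockwise.
Speaker: 17.9 × 9.8 = 175.4 N down at 0.76 m → arm 0.76 m, τ = 175.4 × 0.76 = 133.3 N·m clockwise.
Weight: 30.1 × 9.8 = 295 N down at 3.11 m → arm 3.11 m, τ = 295 × 3.11 = 917.4 N·m clockwise.
Sack of grain: 35.3 × 9.8 = 345.9 N down at 0.382 m → arm 0.382 m, τ = 345.9 × 0.382 = 132.1 N·m clockwise.
Total clockwise load moment = 1320 N·m.
The cable tension T acts at 3.38 m; only its component perpendicular to the bar, T sinθ, produces torque. sin 20.2° = 0.3453.
Balancing moments: T × 3.38 × 0.3453 = 1320, giving T = 1320 / 1.167 = 1130 N.

T ≈ 1130 N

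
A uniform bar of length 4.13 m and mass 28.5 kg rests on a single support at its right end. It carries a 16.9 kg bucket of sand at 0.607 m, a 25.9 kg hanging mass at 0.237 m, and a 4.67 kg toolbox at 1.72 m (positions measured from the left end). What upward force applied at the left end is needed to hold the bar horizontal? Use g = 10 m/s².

Take moments about the right end.
Beam weight: 28.5 × 10 = 285 N down at 2.065 m → arm 2.065 m, τ = 285 × 2.065 = 588.5 N·m counterclockwise.
Bucket of sand: 16.9 × 10 = 169 N down at 0.607 m → arm 3.523 m, τ = 169 × 3.523 = 595.4 N·m counterclockwise.
Hanging mass: 25.9 × 10 = 259 N down at 0.237 m → arm 3.893 m, τ = 259 × 3.893 = 1008 N·m counterclockwise.
Toolbox: 4.67 × 10 = 46.7 N down at 1.72 m → arm 2.41 m, τ = 46.7 × 2.41 = 112.5 N·m counterclockwise.
Net moment of the loads = 2304 N·m counterclockwise.
The upward force F acts at the left end, arm 4.13 m, giving F × 4.13 clockwise.
For rotational equilibrium, F × 4.13 = 2304, so F = 2304 / 4.13 = 558 N.

F ≈ 558 N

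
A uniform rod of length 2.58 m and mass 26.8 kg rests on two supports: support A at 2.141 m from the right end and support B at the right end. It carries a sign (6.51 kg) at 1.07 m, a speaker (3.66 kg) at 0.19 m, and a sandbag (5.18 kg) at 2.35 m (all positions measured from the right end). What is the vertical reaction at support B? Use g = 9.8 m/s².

R_B ≈ 164 N

Taking torques about support A:
Beam weight: 26.8 × 9.8 = 262.6 N down at 1.29 m → arm 0.851 m, τ = 262.6 × 0.851 = 223.5 N·m clockwise.
Sign: 6.51 × 9.8 = 63.8 N down at 1.07 m → arm 1.071 m, τ = 63.8 × 1.071 = 68.33 N·m clockwise.
Speaker: 3.66 × 9.8 = 35.87 N down at 0.19 m → arm 1.951 m, τ = 35.87 × 1.951 = 69.98 N·m clockwise.
Sandbag: 5.18 × 9.8 = 50.76 N down at 2.35 m → arm 0.209 m, τ = 50.76 × 0.209 = 10.61 N·m counterclockwise.
Net load moment about support A = 351.2 N·m clockwise.
Reaction R at support B is upward at 0 m, arm 2.141 m → moment R × 2.141 counterclockwise.
Setting net torque to zero: R × 2.141 = 351.2 → R = 164 N.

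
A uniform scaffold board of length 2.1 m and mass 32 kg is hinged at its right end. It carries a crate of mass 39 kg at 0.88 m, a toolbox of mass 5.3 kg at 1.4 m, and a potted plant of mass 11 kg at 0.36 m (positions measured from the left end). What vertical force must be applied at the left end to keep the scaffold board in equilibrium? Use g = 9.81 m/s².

F ≈ 486 N

Choose the right end as the axis so the unknown pivot reaction has zero arm there.
Beam weight: 32 × 9.81 = 313.9 N down at 1.05 m → arm 1.05 m, τ = 313.9 × 1.05 = 329.6 N·m counterclockwise.
Crate: 39 × 9.81 = 382.6 N down at 0.88 m → arm 1.22 m, τ = 382.6 × 1.22 = 466.8 N·m counterclockwise.
Toolbox: 5.3 × 9.81 = 51.99 N down at 1.4 m → arm 0.7 m, τ = 51.99 × 0.7 = 36.39 N·m counterclockwise.
Potted plant: 11 × 9.81 = 107.9 N down at 0.36 m → arm 1.74 m, τ = 107.9 × 1.74 = 187.7 N·m counterclockwise.
Net moment of the loads = 1020 N·m counterclockwise.
The upward force F acts at the left end, arm 2.1 m, giving F × 2.1 clockwise.
For rotational equilibrium, F × 2.1 = 1020, so F = 1020 / 2.1 = 486 N.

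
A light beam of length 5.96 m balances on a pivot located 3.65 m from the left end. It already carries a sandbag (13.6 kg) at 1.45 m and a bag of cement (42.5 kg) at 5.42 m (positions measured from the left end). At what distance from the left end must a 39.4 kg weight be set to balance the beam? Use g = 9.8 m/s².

Take moments about the pivot (at 3.65 m from the left end).
Sandbag: 13.6 × 9.8 = 133.3 N down at 1.45 m → arm 2.2 m, τ = 133.3 × 2.2 = 293.3 N·m counterclockwise.
Bag of cement: 42.5 × 9.8 = 416.5 N down at 5.42 m → arm 1.77 m, τ = 416.5 × 1.77 = 737.2 N·m clockwise.
Net moment of existing loads = 443.9 N·m clockwise.
The weight weighs 39.4 × 9.8 = 386.1 N and must supply an equal counterclockwise moment, so its lever arm about the pivot is 443.9 / 386.1 = 1.15 m.
That puts it at 3.65 − 1.15 = 2.5 m from the left end.

x ≈ 2.5 m from the left end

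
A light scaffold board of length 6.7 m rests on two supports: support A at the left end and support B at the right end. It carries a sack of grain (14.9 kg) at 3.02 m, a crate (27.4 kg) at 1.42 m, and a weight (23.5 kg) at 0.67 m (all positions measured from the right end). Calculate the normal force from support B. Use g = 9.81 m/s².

R_B ≈ 500 N

Taking torques about support A:
Sack of grain: 14.9 × 9.81 = 146.2 N down at 3.02 m → arm 3.68 m, τ = 146.2 × 3.68 = 538 N·m clockwise.
Crate: 27.4 × 9.81 = 268.8 N down at 1.42 m → arm 5.28 m, τ = 268.8 × 5.28 = 1419 N·m clockwise.
Weight: 23.5 × 9.81 = 230.5 N down at 0.67 m → arm 6.03 m, τ = 230.5 × 6.03 = 1390 N·m clockwise.
Net load moment about support A = 3347 N·m clockwise.
Reaction R at support B is upward at 0 m, arm 6.7 m → moment R × 6.7 counterclockwise.
For rotational equilibrium, R × 6.7 = 3347, so R = 500 N.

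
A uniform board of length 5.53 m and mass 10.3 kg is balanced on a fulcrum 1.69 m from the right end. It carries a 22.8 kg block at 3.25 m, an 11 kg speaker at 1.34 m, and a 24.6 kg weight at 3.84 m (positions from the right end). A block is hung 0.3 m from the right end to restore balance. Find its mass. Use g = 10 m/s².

m ≈ 68.8 kg

Choose the fulcrum (at 1.69 m from the right end) as the axis so the support reaction has zero arm there.
Beam weight: 10.3 × 10 = 103 N down at 2.765 m → arm 1.075 m, τ = 103 × 1.075 = 110.7 N·m counterclockwise.
Block: 22.8 × 10 = 228 N down at 3.25 m → arm 1.56 m, τ = 228 × 1.56 = 355.7 N·m counterclockwise.
Speaker: 11 × 10 = 110 N down at 1.34 m → arm 0.35 m, τ = 110 × 0.35 = 38.5 N·m clockwise.
Weight: 24.6 × 10 = 246 N down at 3.84 m → arm 2.15 m, τ = 246 × 2.15 = 528.9 N·m counterclockwise.
Net moment of known loads = 956.8 N·m counterclockwise.
An unknown mass m at 0.3 m has arm 1.39 m; its moment is m·g·1.39 clockwise.
Balancing moments: m × 10 × 1.39 = 956.8, giving m = 956.8 / (10 × 1.39) = 68.8 kg.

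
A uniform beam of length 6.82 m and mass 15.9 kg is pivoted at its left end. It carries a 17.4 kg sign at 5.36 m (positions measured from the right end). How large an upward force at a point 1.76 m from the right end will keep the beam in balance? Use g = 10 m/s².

Choose the left end as the axis so the unknown pivot reaction has zero arm there.
Beam weight: 15.9 × 10 = 159 N down at 3.41 m → arm 3.41 m, τ = 159 × 3.41 = 542.2 N·m clockwise.
Sign: 17.4 × 10 = 174 N down at 5.36 m → arm 1.46 m, τ = 174 × 1.46 = 254 N·m clockwise.
Net moment of the loads = 796.2 N·m clockwise.
The upward force F acts at a point 1.76 m from the right end, arm 5.06 m, giving F × 5.06 counterclockwise.
Στ = 0 ⇒ F × 5.06 = 796.2 ⇒ F = 796.2 / 5.06 = 157 N.

F ≈ 157 N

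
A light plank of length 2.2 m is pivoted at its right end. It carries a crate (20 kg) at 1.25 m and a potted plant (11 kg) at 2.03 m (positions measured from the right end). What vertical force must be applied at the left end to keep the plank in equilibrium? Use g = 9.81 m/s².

Choose the right end as the axis so the unknown pivot reaction has zero arm there.
Crate: 20 × 9.81 = 196.2 N down at 1.25 m → arm 1.25 m, τ = 196.2 × 1.25 = 245.2 N·m counterclockwise.
Potted plant: 11 × 9.81 = 107.9 N down at 2.03 m → arm 2.03 m, τ = 107.9 × 2.03 = 219 N·m counterclockwise.
Net moment of the loads = 464.2 N·m counterclockwise.
The upward force F acts at the left end, arm 2.2 m, giving F × 2.2 clockwise.
Στ = 0 ⇒ F × 2.2 = 464.2 ⇒ F = 464.2 / 2.2 = 211 N.

F ≈ 211 N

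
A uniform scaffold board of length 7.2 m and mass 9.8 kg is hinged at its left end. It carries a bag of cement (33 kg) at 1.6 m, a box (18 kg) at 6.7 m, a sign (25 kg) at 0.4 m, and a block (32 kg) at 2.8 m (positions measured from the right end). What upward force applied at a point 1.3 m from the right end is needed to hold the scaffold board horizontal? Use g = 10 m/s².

F ≈ 915 N

Take moments about the left end.
Beam weight: 9.8 × 10 = 98 N down at 3.6 m → arm 3.6 m, τ = 98 × 3.6 = 352.8 N·m clockwise.
Bag of cement: 33 × 10 = 330 N down at 1.6 m → arm 5.6 m, τ = 330 × 5.6 = 1848 N·m clockwise.
Box: 18 × 10 = 180 N down at 6.7 m → arm 0.5 m, τ = 180 × 0.5 = 90 N·m clockwise.
Sign: 25 × 10 = 250 N down at 0.4 m → arm 6.8 m, τ = 250 × 6.8 = 1700 N·m clockwise.
Block: 32 × 10 = 320 N down at 2.8 m → arm 4.4 m, τ = 320 × 4.4 = 1408 N·m clockwise.
Net moment of the loads = 5399 N·m clockwise.
The upward force F acts at a point 1.3 m from the right end, arm 5.9 m, giving F × 5.9 counterclockwise.
Setting net torque to zero: F × 5.9 = 5399 → F = 5399 / 5.9 = 915 N.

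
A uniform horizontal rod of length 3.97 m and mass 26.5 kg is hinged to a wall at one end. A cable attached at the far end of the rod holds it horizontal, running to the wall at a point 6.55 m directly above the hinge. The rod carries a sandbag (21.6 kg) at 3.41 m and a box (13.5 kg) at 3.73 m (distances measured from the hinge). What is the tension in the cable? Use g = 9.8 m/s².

T ≈ 510 N

Taking torques about the hinge:
Beam weight: 26.5 × 9.8 = 259.7 N down at 1.985 m → arm 1.985 m, τ = 259.7 × 1.985 = 515.5 N·m clockwise.
Sandbag: 21.6 × 9.8 = 211.7 N down at 3.41 m → arm 3.41 m, τ = 211.7 × 3.41 = 721.9 N·m clockwise.
Box: 13.5 × 9.8 = 132.3 N down at 3.73 m → arm 3.73 m, τ = 132.3 × 3.73 = 493.5 N·m clockwise.
Total clockwise load moment = 1731 N·m.
The cable tension T acts at 3.97 m; only its component perpendicular to the rod, T sinθ, produces torque. sinθ = h/√(h²+d²) = 6.55/√(6.55²+3.97²) = 0.8552.
Balancing moments: T × 3.97 × 0.8552 = 1731, giving T = 1731 / 3.395 = 510 N.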